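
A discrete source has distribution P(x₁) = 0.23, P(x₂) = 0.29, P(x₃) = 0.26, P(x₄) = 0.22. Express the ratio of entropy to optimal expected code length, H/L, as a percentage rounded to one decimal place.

Entropy H = −Σ p log₂ p ≈ 1.9914 bits.
Huffman merges: 11/50+23/100→9/20; 13/50+29/100→11/20; 9/20+11/20→1. L = 2 ≈ 2.0000.
Efficiency = H/L = 1.9914/2.0000 = 99.6%.

99.6%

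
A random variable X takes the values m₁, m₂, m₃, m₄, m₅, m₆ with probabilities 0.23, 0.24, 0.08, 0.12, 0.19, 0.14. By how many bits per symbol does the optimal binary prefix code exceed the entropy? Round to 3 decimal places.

0.037 bits

Entropy H = −Σ p log₂ p ≈ 2.4927 bits.
Huffman merges: 2/25+3/25→1/5; 7/50+19/100→33/100; 1/5+23/100→43/100; 6/25+33/100→57/100; 43/100+57/100→1. L = 253/100 ≈ 2.5300.
L − H = 2.5300 − 2.4927 = 0.037 bits.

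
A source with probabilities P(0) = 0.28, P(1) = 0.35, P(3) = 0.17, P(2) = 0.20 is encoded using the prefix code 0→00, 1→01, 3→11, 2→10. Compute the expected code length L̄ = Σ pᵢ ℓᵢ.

2 bits/symbol

L̄ = Σ pᵢ·ℓᵢ = 0.28·2 + 0.35·2 + 0.17·2 + 0.20·2 = 2 bits/symbol.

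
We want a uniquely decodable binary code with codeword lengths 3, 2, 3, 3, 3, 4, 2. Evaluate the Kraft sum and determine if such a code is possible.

With common denominator 2^4 = 16: Σ 2^(−ℓᵢ) = 2/16 + 4/16 + 2/16 + 2/16 + 2/16 + 1/16 + 4/16 = 17/16 = 1.0625.
Kraft's inequality requires Σ ≤ 1; here Σ = 1.0625 > 1, so no such prefix code exists.

1.0625; no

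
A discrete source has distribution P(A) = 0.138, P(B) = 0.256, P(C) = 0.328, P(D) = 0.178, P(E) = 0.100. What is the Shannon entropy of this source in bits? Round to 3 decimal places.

2.200 bits

H = −Σ pᵢ log₂ pᵢ.
−0.138·log₂(0.138) = 0.3943
−0.256·log₂(0.256) = 0.5032
−0.328·log₂(0.328) = 0.5275
−0.178·log₂(0.178) = 0.4432
−0.100·log₂(0.100) = 0.3322
Sum ≈ 2.2005 → 2.200 bits.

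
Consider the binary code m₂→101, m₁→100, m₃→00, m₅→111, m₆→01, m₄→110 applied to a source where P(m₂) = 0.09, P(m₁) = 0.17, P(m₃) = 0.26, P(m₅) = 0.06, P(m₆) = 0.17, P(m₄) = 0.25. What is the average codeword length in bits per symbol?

L̄ = Σ pᵢ·ℓᵢ = 0.09·3 + 0.17·3 + 0.26·2 + 0.06·3 + 0.17·2 + 0.25·3 = 2.57 bits/symbol.

2.57 bits/symbol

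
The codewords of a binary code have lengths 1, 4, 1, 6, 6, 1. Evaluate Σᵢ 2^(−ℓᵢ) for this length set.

1.59375

With common denominator 2^6 = 64: Σ 2^(−ℓᵢ) = 32/64 + 4/64 + 32/64 + 1/64 + 1/64 + 32/64 = 102/64 = 1.59375.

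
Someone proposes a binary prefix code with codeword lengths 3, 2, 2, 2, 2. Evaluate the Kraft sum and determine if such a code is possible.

With common denominator 2^3 = 8: Σ 2^(−ℓᵢ) = 1/8 + 2/8 + 2/8 + 2/8 + 2/8 = 9/8 = 1.125.
Kraft's inequality requires Σ ≤ 1; here Σ = 1.125 > 1, so no such prefix code exists.

1.125; no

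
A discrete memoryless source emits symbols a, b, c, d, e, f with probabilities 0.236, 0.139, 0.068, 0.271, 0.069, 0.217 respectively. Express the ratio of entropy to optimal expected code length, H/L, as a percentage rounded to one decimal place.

Entropy H = −Σ p log₂ p ≈ 2.4060 bits.
Huffman merges: 17/250+69/1000→137/1000; 137/1000+139/1000→69/250; 217/1000+59/250→453/1000; 271/1000+69/250→547/1000; 453/1000+547/1000→1. L = 2413/1000 ≈ 2.4130.
Efficiency = H/L = 2.4060/2.4130 = 99.7%.

99.7%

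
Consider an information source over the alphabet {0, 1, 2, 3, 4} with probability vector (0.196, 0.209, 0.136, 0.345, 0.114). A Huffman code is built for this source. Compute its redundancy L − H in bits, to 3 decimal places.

0.039 bits

Entropy H = −Σ p log₂ p ≈ 2.2111 bits.
Huffman merges: 57/500+17/125→1/4; 49/250+209/1000→81/200; 1/4+69/200→119/200; 81/200+119/200→1. L = 9/4 ≈ 2.2500.
L − H = 2.2500 − 2.2111 = 0.039 bits.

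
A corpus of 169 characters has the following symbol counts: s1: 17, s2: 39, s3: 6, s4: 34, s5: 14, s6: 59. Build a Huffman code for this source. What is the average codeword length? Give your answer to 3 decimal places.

Probabilities are the counts divided by 169.
Repeatedly combine the two least-probable nodes; the expected code length is the sum of the merged weights.
merge 6/169 + 14/169 → 20/169
merge 17/169 + 20/169 → 37/169
merge 34/169 + 37/169 → 71/169
merge 3/13 + 59/169 → 98/169
merge 71/169 + 98/169 → 1
L = 20/169 + 37/169 + 71/169 + 98/169 + 1 = 395/169 ≈ 2.337 bits/symbol.

2.337 bits/symbol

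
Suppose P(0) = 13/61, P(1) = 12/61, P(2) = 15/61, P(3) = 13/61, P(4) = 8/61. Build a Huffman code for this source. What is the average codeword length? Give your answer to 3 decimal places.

Repeatedly combine the two least-probable nodes; the expected code length is the sum of the merged weights.
merge 8/61 + 12/61 → 20/61
merge 13/61 + 13/61 → 26/61
merge 15/61 + 20/61 → 35/61
merge 26/61 + 35/61 → 1
L = 20/61 + 26/61 + 35/61 + 1 = 142/61 ≈ 2.328 bits/symbol.

2.328 bits/symbol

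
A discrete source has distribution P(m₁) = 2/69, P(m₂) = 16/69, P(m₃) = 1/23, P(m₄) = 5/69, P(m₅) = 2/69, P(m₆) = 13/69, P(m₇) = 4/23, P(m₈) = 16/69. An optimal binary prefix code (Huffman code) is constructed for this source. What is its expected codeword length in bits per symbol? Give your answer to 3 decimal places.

2.681 bits/symbol

Repeatedly combine the two least-probable nodes; the expected code length is the sum of the merged weights.
merge 2/69 + 2/69 → 4/69
merge 1/23 + 4/69 → 7/69
merge 5/69 + 7/69 → 4/23
merge 4/23 + 4/23 → 8/23
merge 13/69 + 16/69 → 29/69
merge 16/69 + 8/23 → 40/69
merge 29/69 + 40/69 → 1
L = 4/69 + 7/69 + 4/23 + 8/23 + 29/69 + 40/69 + 1 = 185/69 ≈ 2.681 bits/symbol.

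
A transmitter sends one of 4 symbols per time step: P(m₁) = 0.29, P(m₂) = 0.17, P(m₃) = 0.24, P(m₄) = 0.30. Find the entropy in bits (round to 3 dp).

H = −Σ pᵢ log₂ pᵢ.
−0.29·log₂(0.29) = 0.5179
−0.17·log₂(0.17) = 0.4346
−0.24·log₂(0.24) = 0.4941
−0.30·log₂(0.30) = 0.5211
Sum ≈ 1.9677 → 1.968 bits.

1.968 bits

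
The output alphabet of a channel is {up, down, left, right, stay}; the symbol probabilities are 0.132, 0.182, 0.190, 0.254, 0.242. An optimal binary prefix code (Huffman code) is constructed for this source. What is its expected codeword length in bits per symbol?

2.314 bits/symbol

Repeatedly combine the two least-probable nodes; the expected code length is the sum of the merged weights.
merge 33/250 + 91/500 → 157/500
merge 19/100 + 121/500 → 54/125
merge 127/500 + 157/500 → 71/125
merge 54/125 + 71/125 → 1
L = 157/500 + 54/125 + 71/125 + 1 = 1157/500 = 2.314 bits/symbol.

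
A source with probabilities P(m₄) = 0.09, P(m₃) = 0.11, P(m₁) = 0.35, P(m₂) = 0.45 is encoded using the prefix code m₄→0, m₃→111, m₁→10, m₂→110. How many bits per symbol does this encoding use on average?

L̄ = Σ pᵢ·ℓᵢ = 0.09·1 + 0.11·3 + 0.35·2 + 0.45·3 = 2.47 bits/symbol.

2.47 bits/symbol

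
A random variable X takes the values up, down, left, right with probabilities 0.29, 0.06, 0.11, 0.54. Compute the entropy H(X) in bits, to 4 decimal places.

H = −Σ pᵢ log₂ pᵢ.
−0.29·log₂(0.29) = 0.5179
−0.06·log₂(0.06) = 0.2435
−0.11·log₂(0.11) = 0.3503
−0.54·log₂(0.54) = 0.4800
Sum ≈ 1.5918 → 1.5918 bits.

1.5918 bits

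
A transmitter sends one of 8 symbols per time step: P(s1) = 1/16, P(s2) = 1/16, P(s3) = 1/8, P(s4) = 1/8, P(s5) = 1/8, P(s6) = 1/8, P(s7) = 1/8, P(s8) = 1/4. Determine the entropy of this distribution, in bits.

2.875 bits

Each probability is a power of 1/2, so log₂(1/p) is an integer.
H = Σ p·log₂(1/p) = 1/16·4 + 1/16·4 + 1/8·3 + 1/8·3 + 1/8·3 + 1/8·3 + 1/8·3 + 1/4·2 = 2.875 bits.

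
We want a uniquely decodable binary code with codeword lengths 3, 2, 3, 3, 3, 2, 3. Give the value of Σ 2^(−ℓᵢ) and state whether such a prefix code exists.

1.125; no

With common denominator 2^3 = 8: Σ 2^(−ℓᵢ) = 1/8 + 2/8 + 1/8 + 1/8 + 1/8 + 2/8 + 1/8 = 9/8 = 1.125.
Kraft's inequality requires Σ ≤ 1; here Σ = 1.125 > 1, so no such prefix code exists.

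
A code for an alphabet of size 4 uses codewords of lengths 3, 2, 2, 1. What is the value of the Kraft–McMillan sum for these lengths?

1.125

With common denominator 2^3 = 8: Σ 2^(−ℓᵢ) = 1/8 + 2/8 + 2/8 + 4/8 = 9/8 = 1.125.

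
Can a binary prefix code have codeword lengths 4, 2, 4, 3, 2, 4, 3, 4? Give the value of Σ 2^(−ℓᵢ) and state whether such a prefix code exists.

1; yes

With common denominator 2^4 = 16: Σ 2^(−ℓᵢ) = 1/16 + 4/16 + 1/16 + 2/16 + 4/16 + 1/16 + 2/16 + 1/16 = 16/16 = 1.
Kraft's inequality requires Σ ≤ 1; here Σ = 1 ≤ 1, so such a prefix code exists.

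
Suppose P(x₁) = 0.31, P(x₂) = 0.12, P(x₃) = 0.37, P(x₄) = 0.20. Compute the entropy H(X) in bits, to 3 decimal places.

1.886 bits

H = −Σ pᵢ log₂ pᵢ.
−0.31·log₂(0.31) = 0.5238
−0.12·log₂(0.12) = 0.3671
−0.37·log₂(0.37) = 0.5307
−0.20·log₂(0.20) = 0.4644
Sum ≈ 1.8860 → 1.886 bits.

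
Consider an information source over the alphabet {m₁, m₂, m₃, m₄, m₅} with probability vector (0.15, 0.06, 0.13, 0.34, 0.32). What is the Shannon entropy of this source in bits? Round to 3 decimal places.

2.092 bits

H = −Σ pᵢ log₂ pᵢ.
−0.15·log₂(0.15) = 0.4105
−0.06·log₂(0.06) = 0.2435
−0.13·log₂(0.13) = 0.3826
−0.34·log₂(0.34) = 0.5292
−0.32·log₂(0.32) = 0.5260
Sum ≈ 2.0919 → 2.092 bits.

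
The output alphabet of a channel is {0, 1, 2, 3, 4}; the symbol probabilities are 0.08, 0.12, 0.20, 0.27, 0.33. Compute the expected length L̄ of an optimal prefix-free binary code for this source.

Repeatedly combine the two least-probable nodes; the expected code length is the sum of the merged weights.
merge 2/25 + 3/25 → 1/5
merge 1/5 + 1/5 → 2/5
merge 27/100 + 33/100 → 3/5
merge 2/5 + 3/5 → 1
L = 1/5 + 2/5 + 3/5 + 1 = 11/5 = 2.2 bits/symbol.

2.2 bits/symbol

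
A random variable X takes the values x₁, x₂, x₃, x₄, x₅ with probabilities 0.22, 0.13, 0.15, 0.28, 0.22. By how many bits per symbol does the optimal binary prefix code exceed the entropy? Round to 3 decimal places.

0.011 bits

Entropy H = −Σ p log₂ p ≈ 2.2686 bits.
Huffman merges: 13/100+3/20→7/25; 11/50+11/50→11/25; 7/25+7/25→14/25; 11/25+14/25→1. L = 57/25 ≈ 2.2800.
L − H = 2.2800 − 2.2686 = 0.011 bits.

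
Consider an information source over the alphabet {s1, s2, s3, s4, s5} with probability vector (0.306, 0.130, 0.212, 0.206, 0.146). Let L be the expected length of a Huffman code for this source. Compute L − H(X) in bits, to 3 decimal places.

0.021 bits

Entropy H = −Σ p log₂ p ≈ 2.2547 bits.
Huffman merges: 13/100+73/500→69/250; 103/500+53/250→209/500; 69/250+153/500→291/500; 209/500+291/500→1. L = 569/250 ≈ 2.2760.
L − H = 2.2760 − 2.2547 = 0.021 bits.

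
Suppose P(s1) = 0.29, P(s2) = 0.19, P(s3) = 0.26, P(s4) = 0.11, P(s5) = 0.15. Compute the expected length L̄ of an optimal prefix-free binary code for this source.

Repeatedly combine the two least-probable nodes; the expected code length is the sum of the merged weights.
merge 11/100 + 3/20 → 13/50
merge 19/100 + 13/50 → 9/20
merge 13/50 + 29/100 → 11/20
merge 9/20 + 11/20 → 1
L = 13/50 + 9/20 + 11/20 + 1 = 113/50 = 2.26 bits/symbol.

2.26 bits/symbol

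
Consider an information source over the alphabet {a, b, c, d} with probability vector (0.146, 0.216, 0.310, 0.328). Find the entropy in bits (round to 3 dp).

1.934 bits

H = −Σ pᵢ log₂ pᵢ.
−0.146·log₂(0.146) = 0.4053
−0.216·log₂(0.216) = 0.4776
−0.310·log₂(0.310) = 0.5238
−0.328·log₂(0.328) = 0.5275
Sum ≈ 1.9341 → 1.934 bits.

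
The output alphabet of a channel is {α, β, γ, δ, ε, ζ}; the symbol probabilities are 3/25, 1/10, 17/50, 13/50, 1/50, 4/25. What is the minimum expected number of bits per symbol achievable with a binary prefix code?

2.36 bits/symbol

Repeatedly combine the two least-probable nodes; the expected code length is the sum of the merged weights.
merge 1/50 + 1/10 → 3/25
merge 3/25 + 3/25 → 6/25
merge 4/25 + 6/25 → 2/5
merge 13/50 + 17/50 → 3/5
merge 2/5 + 3/5 → 1
L = 3/25 + 6/25 + 2/5 + 3/5 + 1 = 59/25 = 2.36 bits/symbol.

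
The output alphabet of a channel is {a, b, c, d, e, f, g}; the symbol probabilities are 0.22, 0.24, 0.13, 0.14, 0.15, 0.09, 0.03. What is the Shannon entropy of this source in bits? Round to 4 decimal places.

2.6294 bits

H = −Σ pᵢ log₂ pᵢ.
−0.22·log₂(0.22) = 0.4806
−0.24·log₂(0.24) = 0.4941
−0.13·log₂(0.13) = 0.3826
−0.14·log₂(0.14) = 0.3971
−0.15·log₂(0.15) = 0.4105
−0.09·log₂(0.09) = 0.3127
−0.03·log₂(0.03) = 0.1518
Sum ≈ 2.6294 → 2.6294 bits.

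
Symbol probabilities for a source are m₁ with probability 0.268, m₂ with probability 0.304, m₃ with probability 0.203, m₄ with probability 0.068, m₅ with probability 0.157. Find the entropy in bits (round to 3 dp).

2.181 bits

H = −Σ pᵢ log₂ pᵢ.
−0.268·log₂(0.268) = 0.5091
−0.304·log₂(0.304) = 0.5222
−0.203·log₂(0.203) = 0.4670
−0.068·log₂(0.068) = 0.2637
−0.157·log₂(0.157) = 0.4194
Sum ≈ 2.1814 → 2.181 bits.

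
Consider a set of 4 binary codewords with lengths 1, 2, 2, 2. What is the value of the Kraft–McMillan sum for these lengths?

1.25

With common denominator 2^2 = 4: Σ 2^(−ℓᵢ) = 2/4 + 1/4 + 1/4 + 1/4 = 5/4 = 1.25.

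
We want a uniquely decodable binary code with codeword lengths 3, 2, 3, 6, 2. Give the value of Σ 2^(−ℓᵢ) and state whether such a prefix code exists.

0.765625; yes

With common denominator 2^6 = 64: Σ 2^(−ℓᵢ) = 8/64 + 16/64 + 8/64 + 1/64 + 16/64 = 49/64 = 0.765625.
Kraft's inequality requires Σ ≤ 1; here Σ = 0.765625 ≤ 1, so such a prefix code exists.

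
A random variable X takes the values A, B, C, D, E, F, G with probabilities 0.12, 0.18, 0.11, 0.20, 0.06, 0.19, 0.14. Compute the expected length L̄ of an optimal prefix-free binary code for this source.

Repeatedly combine the two least-probable nodes; the expected code length is the sum of the merged weights.
merge 3/50 + 11/100 → 17/100
merge 3/25 + 7/50 → 13/50
merge 17/100 + 9/50 → 7/20
merge 19/100 + 1/5 → 39/100
merge 13/50 + 7/20 → 61/100
merge 39/100 + 61/100 → 1
L = 17/100 + 13/50 + 7/20 + 39/100 + 61/100 + 1 = 139/50 = 2.78 bits/symbol.

2.78 bits/symbol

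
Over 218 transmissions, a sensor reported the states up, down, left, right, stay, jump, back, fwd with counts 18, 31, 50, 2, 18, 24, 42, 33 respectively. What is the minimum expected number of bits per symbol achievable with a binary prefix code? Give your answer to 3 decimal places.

2.844 bits/symbol

Probabilities are the counts divided by 218.
Repeatedly combine the two least-probable nodes; the expected code length is the sum of the merged weights.
merge 1/109 + 9/109 → 10/109
merge 9/109 + 10/109 → 19/109
merge 12/109 + 31/218 → 55/218
merge 33/218 + 19/109 → 71/218
merge 21/109 + 25/109 → 46/109
merge 55/218 + 71/218 → 63/109
merge 46/109 + 63/109 → 1
L = 10/109 + 19/109 + 55/218 + 71/218 + 46/109 + 63/109 + 1 = 310/109 ≈ 2.844 bits/symbol.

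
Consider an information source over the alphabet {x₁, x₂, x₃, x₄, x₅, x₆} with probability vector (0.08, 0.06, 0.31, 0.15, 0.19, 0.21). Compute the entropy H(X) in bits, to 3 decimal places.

2.397 bits

H = −Σ pᵢ log₂ pᵢ.
−0.08·log₂(0.08) = 0.2915
−0.06·log₂(0.06) = 0.2435
−0.31·log₂(0.31) = 0.5238
−0.15·log₂(0.15) = 0.4105
−0.19·log₂(0.19) = 0.4552
−0.21·log₂(0.21) = 0.4728
Sum ≈ 2.3974 → 2.397 bits.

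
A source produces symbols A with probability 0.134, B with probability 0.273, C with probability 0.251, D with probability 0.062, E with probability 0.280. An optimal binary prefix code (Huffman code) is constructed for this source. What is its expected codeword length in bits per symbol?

Repeatedly combine the two least-probable nodes; the expected code length is the sum of the merged weights.
merge 31/500 + 67/500 → 49/250
merge 49/250 + 251/1000 → 447/1000
merge 273/1000 + 7/25 → 553/1000
merge 447/1000 + 553/1000 → 1
L = 49/250 + 447/1000 + 553/1000 + 1 = 549/250 = 2.196 bits/symbol.

2.196 bits/symbol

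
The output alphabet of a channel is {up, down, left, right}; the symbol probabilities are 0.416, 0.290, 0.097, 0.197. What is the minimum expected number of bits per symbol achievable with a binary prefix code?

Repeatedly combine the two least-probable nodes; the expected code length is the sum of the merged weights.
merge 97/1000 + 197/1000 → 147/500
merge 29/100 + 147/500 → 73/125
merge 52/125 + 73/125 → 1
L = 147/500 + 73/125 + 1 = 939/500 = 1.878 bits/symbol.

1.878 bits/symbol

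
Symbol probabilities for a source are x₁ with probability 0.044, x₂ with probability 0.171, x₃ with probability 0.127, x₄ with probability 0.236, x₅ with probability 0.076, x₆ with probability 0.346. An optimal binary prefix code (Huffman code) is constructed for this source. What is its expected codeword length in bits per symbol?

2.367 bits/symbol

Repeatedly combine the two least-probable nodes; the expected code length is the sum of the merged weights.
merge 11/250 + 19/250 → 3/25
merge 3/25 + 127/1000 → 247/1000
merge 171/1000 + 59/250 → 407/1000
merge 247/1000 + 173/500 → 593/1000
merge 407/1000 + 593/1000 → 1
L = 3/25 + 247/1000 + 407/1000 + 593/1000 + 1 = 2367/1000 = 2.367 bits/symbol.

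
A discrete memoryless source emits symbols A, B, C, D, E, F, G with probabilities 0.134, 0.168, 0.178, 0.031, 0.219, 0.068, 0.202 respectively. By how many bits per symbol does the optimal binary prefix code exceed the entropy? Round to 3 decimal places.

0.049 bits

Entropy H = −Σ p log₂ p ≈ 2.6292 bits.
Huffman merges: 31/1000+17/250→99/1000; 99/1000+67/500→233/1000; 21/125+89/500→173/500; 101/500+219/1000→421/1000; 233/1000+173/500→579/1000; 421/1000+579/1000→1. L = 1339/500 ≈ 2.6780.
L − H = 2.6780 − 2.6292 = 0.049 bits.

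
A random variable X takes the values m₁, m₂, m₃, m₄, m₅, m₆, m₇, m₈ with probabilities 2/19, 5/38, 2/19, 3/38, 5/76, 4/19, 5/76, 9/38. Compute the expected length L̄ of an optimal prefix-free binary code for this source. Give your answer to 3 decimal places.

2.868 bits/symbol

Repeatedly combine the two least-probable nodes; the expected code length is the sum of the merged weights.
merge 5/76 + 5/76 → 5/38
merge 3/38 + 2/19 → 7/38
merge 2/19 + 5/38 → 9/38
merge 5/38 + 7/38 → 6/19
merge 4/19 + 9/38 → 17/38
merge 9/38 + 6/19 → 21/38
merge 17/38 + 21/38 → 1
L = 5/38 + 7/38 + 9/38 + 6/19 + 17/38 + 21/38 + 1 = 109/38 ≈ 2.868 bits/symbol.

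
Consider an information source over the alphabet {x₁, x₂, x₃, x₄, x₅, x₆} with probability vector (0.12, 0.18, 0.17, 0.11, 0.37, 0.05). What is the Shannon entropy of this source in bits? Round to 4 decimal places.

2.3441 bits

H = −Σ pᵢ log₂ pᵢ.
−0.12·log₂(0.12) = 0.3671
−0.18·log₂(0.18) = 0.4453
−0.17·log₂(0.17) = 0.4346
−0.11·log₂(0.11) = 0.3503
−0.37·log₂(0.37) = 0.5307
−0.05·log₂(0.05) = 0.2161
Sum ≈ 2.3441 → 2.3441 bits.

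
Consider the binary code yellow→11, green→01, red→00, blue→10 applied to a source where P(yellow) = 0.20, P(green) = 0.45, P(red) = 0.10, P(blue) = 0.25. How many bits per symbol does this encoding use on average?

L̄ = Σ pᵢ·ℓᵢ = 0.20·2 + 0.45·2 + 0.10·2 + 0.25·2 = 2 bits/symbol.

2 bits/symbol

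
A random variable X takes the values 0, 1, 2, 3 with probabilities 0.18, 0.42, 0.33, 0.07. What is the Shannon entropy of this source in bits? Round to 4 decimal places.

H = −Σ pᵢ log₂ pᵢ.
−0.18·log₂(0.18) = 0.4453
−0.42·log₂(0.42) = 0.5256
−0.33·log₂(0.33) = 0.5278
−0.07·log₂(0.07) = 0.2686
Sum ≈ 1.7673 → 1.7673 bits.

1.7673 bits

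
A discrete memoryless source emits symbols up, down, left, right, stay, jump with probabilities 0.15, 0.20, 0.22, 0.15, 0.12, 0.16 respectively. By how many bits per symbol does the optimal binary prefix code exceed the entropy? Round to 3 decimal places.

Entropy H = −Σ p log₂ p ≈ 2.5561 bits.
Huffman merges: 3/25+3/20→27/100; 3/20+4/25→31/100; 1/5+11/50→21/50; 27/100+31/100→29/50; 21/50+29/50→1. L = 129/50 ≈ 2.5800.
L − H = 2.5800 − 2.5561 = 0.024 bits.

0.024 bits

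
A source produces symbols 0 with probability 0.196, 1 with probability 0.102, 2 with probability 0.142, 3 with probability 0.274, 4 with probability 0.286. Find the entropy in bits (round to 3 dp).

H = −Σ pᵢ log₂ pᵢ.
−0.196·log₂(0.196) = 0.4608
−0.102·log₂(0.102) = 0.3359
−0.142·log₂(0.142) = 0.3999
−0.274·log₂(0.274) = 0.5118
−0.286·log₂(0.286) = 0.5165
Sum ≈ 2.2249 → 2.225 bits.

2.225 bits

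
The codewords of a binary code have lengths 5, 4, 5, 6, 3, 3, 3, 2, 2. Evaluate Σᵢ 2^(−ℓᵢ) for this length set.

With common denominator 2^6 = 64: Σ 2^(−ℓᵢ) = 2/64 + 4/64 + 2/64 + 1/64 + 8/64 + 8/64 + 8/64 + 16/64 + 16/64 = 65/64 = 1.015625.

1.015625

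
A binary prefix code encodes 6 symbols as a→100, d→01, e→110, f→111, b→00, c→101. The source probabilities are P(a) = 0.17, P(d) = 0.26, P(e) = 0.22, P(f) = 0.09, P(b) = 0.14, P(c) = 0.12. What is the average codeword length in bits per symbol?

2.6 bits/symbol

L̄ = Σ pᵢ·ℓᵢ = 0.17·3 + 0.26·2 + 0.22·3 + 0.09·3 + 0.14·2 + 0.12·3 = 2.6 bits/symbol.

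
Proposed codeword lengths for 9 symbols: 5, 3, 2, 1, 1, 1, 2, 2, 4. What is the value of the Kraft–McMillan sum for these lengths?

With common denominator 2^5 = 32: Σ 2^(−ℓᵢ) = 1/32 + 4/32 + 8/32 + 16/32 + 16/32 + 16/32 + 8/32 + 8/32 + 2/32 = 79/32 = 2.46875.

2.46875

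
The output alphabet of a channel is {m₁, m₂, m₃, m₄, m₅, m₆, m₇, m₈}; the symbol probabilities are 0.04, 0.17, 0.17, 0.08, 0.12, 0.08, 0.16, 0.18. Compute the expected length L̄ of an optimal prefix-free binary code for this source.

Repeatedly combine the two least-probable nodes; the expected code length is the sum of the merged weights.
merge 1/25 + 2/25 → 3/25
merge 2/25 + 3/25 → 1/5
merge 3/25 + 4/25 → 7/25
merge 17/100 + 17/100 → 17/50
merge 9/50 + 1/5 → 19/50
merge 7/25 + 17/50 → 31/50
merge 19/50 + 31/50 → 1
L = 3/25 + 1/5 + 7/25 + 17/50 + 19/50 + 31/50 + 1 = 147/50 = 2.94 bits/symbol.

2.94 bits/symbol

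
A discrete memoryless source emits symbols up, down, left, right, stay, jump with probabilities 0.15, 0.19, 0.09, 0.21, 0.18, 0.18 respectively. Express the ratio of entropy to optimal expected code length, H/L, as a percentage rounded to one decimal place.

Entropy H = −Σ p log₂ p ≈ 2.5419 bits.
Huffman merges: 9/100+3/20→6/25; 9/50+9/50→9/25; 19/100+21/100→2/5; 6/25+9/25→3/5; 2/5+3/5→1. L = 13/5 ≈ 2.6000.
Efficiency = H/L = 2.5419/2.6000 = 97.8%.

97.8%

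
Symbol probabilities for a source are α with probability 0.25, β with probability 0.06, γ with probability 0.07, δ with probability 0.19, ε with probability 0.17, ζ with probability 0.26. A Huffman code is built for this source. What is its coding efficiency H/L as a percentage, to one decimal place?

99.1%

Entropy H = −Σ p log₂ p ≈ 2.4072 bits.
Huffman merges: 3/50+7/100→13/100; 13/100+17/100→3/10; 19/100+1/4→11/25; 13/50+3/10→14/25; 11/25+14/25→1. L = 243/100 ≈ 2.4300.
Efficiency = H/L = 2.4072/2.4300 = 99.1%.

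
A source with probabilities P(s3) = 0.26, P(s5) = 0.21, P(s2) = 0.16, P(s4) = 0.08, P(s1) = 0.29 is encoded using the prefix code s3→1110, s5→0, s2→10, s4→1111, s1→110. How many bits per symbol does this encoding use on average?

L̄ = Σ pᵢ·ℓᵢ = 0.26·4 + 0.21·1 + 0.16·2 + 0.08·4 + 0.29·3 = 2.76 bits/symbol.

2.76 bits/symbol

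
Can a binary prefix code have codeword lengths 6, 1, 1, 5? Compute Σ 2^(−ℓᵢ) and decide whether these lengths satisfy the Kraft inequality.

1.046875; no

With common denominator 2^6 = 64: Σ 2^(−ℓᵢ) = 1/64 + 32/64 + 32/64 + 2/64 = 67/64 = 1.046875.
Kraft's inequality requires Σ ≤ 1; here Σ = 1.046875 > 1, so no such prefix code exists.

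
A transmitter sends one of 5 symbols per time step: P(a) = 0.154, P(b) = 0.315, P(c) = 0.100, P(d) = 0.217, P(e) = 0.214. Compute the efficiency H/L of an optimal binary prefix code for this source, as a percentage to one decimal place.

Entropy H = −Σ p log₂ p ≈ 2.2271 bits.
Huffman merges: 1/10+77/500→127/500; 107/500+217/1000→431/1000; 127/500+63/200→569/1000; 431/1000+569/1000→1. L = 1127/500 ≈ 2.2540.
Efficiency = H/L = 2.2271/2.2540 = 98.8%.

98.8%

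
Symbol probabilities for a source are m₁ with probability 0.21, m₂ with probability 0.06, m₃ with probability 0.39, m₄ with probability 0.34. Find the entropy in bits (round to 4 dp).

1.7753 bits

H = −Σ pᵢ log₂ pᵢ.
−0.21·log₂(0.21) = 0.4728
−0.06·log₂(0.06) = 0.2435
−0.39·log₂(0.39) = 0.5298
−0.34·log₂(0.34) = 0.5292
Sum ≈ 1.7753 → 1.7753 bits.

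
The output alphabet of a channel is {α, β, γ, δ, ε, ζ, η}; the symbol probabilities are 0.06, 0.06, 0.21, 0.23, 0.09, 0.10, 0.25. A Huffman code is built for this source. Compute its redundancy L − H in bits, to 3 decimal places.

Entropy H = −Σ p log₂ p ≈ 2.5924 bits.
Huffman merges: 3/50+3/50→3/25; 9/100+1/10→19/100; 3/25+19/100→31/100; 21/100+23/100→11/25; 1/4+31/100→14/25; 11/25+14/25→1. L = 131/50 ≈ 2.6200.
L − H = 2.6200 − 2.5924 = 0.028 bits.

0.028 bits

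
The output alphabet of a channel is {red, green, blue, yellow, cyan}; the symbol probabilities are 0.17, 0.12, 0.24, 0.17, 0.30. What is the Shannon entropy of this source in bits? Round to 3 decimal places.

H = −Σ pᵢ log₂ pᵢ.
−0.17·log₂(0.17) = 0.4346
−0.12·log₂(0.12) = 0.3671
−0.24·log₂(0.24) = 0.4941
−0.17·log₂(0.17) = 0.4346
−0.30·log₂(0.30) = 0.5211
Sum ≈ 2.2515 → 2.251 bits.

2.251 bits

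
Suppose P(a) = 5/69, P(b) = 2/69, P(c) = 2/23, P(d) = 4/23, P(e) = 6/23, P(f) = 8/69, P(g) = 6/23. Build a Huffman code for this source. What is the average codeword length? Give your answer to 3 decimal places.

Repeatedly combine the two least-probable nodes; the expected code length is the sum of the merged weights.
merge 2/69 + 5/69 → 7/69
merge 2/23 + 7/69 → 13/69
merge 8/69 + 4/23 → 20/69
merge 13/69 + 6/23 → 31/69
merge 6/23 + 20/69 → 38/69
merge 31/69 + 38/69 → 1
L = 7/69 + 13/69 + 20/69 + 31/69 + 38/69 + 1 = 178/69 ≈ 2.580 bits/symbol.

2.580 bits/symbol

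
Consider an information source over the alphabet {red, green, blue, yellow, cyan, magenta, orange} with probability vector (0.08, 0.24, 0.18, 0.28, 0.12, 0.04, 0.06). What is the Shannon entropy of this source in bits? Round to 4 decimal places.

H = −Σ pᵢ log₂ pᵢ.
−0.08·log₂(0.08) = 0.2915
−0.24·log₂(0.24) = 0.4941
−0.18·log₂(0.18) = 0.4453
−0.28·log₂(0.28) = 0.5142
−0.12·log₂(0.12) = 0.3671
−0.04·log₂(0.04) = 0.1858
−0.06·log₂(0.06) = 0.2435
Sum ≈ 2.5415 → 2.5415 bits.

2.5415 bits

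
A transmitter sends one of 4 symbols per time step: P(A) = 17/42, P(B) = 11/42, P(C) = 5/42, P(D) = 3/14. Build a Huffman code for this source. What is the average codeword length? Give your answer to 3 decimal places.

Repeatedly combine the two least-probable nodes; the expected code length is the sum of the merged weights.
merge 5/42 + 3/14 → 1/3
merge 11/42 + 1/3 → 25/42
merge 17/42 + 25/42 → 1
L = 1/3 + 25/42 + 1 = 27/14 ≈ 1.929 bits/symbol.

1.929 bits/symbol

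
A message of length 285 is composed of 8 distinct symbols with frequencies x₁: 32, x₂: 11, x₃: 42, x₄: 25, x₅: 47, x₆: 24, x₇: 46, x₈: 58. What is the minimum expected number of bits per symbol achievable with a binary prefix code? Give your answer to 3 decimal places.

Probabilities are the counts divided by 285.
Repeatedly combine the two least-probable nodes; the expected code length is the sum of the merged weights.
merge 11/285 + 8/95 → 7/57
merge 5/57 + 32/285 → 1/5
merge 7/57 + 14/95 → 77/285
merge 46/285 + 47/285 → 31/95
merge 1/5 + 58/285 → 23/57
merge 77/285 + 31/95 → 34/57
merge 23/57 + 34/57 → 1
L = 7/57 + 1/5 + 77/285 + 31/95 + 23/57 + 34/57 + 1 = 832/285 ≈ 2.919 bits/symbol.

2.919 bits/symbol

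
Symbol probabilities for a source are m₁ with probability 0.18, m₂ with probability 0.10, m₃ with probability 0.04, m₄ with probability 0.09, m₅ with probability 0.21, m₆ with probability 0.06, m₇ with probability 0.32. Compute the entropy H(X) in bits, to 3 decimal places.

2.518 bits

H = −Σ pᵢ log₂ pᵢ.
−0.18·log₂(0.18) = 0.4453
−0.10·log₂(0.10) = 0.3322
−0.04·log₂(0.04) = 0.1858
−0.09·log₂(0.09) = 0.3127
−0.21·log₂(0.21) = 0.4728
−0.06·log₂(0.06) = 0.2435
−0.32·log₂(0.32) = 0.5260
Sum ≈ 2.5183 → 2.518 bits.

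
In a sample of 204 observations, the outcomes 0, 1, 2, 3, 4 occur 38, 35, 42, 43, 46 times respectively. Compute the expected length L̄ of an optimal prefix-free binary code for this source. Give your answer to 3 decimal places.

Probabilities are the counts divided by 204.
Repeatedly combine the two least-probable nodes; the expected code length is the sum of the merged weights.
merge 35/204 + 19/102 → 73/204
merge 7/34 + 43/204 → 5/12
merge 23/102 + 73/204 → 7/12
merge 5/12 + 7/12 → 1
L = 73/204 + 5/12 + 7/12 + 1 = 481/204 ≈ 2.358 bits/symbol.

2.358 bits/symbol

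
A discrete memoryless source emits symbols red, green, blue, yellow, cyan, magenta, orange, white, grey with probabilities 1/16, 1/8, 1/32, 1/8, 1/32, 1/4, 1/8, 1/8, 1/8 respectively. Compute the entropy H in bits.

2.9375 bits

Each probability is a power of 1/2, so log₂(1/p) is an integer.
H = Σ p·log₂(1/p) = 1/16·4 + 1/8·3 + 1/32·5 + 1/8·3 + 1/32·5 + 1/4·2 + 1/8·3 + 1/8·3 + 1/8·3 = 2.9375 bits.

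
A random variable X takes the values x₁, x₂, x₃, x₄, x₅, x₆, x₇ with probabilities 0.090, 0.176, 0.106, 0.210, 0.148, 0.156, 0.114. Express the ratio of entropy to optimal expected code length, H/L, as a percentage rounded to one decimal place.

Entropy H = −Σ p log₂ p ≈ 2.7530 bits.
Huffman merges: 9/100+53/500→49/250; 57/500+37/250→131/500; 39/250+22/125→83/250; 49/250+21/100→203/500; 131/500+83/250→297/500; 203/500+297/500→1. L = 279/100 ≈ 2.7900.
Efficiency = H/L = 2.7530/2.7900 = 98.7%.

98.7%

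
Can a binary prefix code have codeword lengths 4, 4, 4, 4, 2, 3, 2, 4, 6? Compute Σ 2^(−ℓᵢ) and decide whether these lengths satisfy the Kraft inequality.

With common denominator 2^6 = 64: Σ 2^(−ℓᵢ) = 4/64 + 4/64 + 4/64 + 4/64 + 16/64 + 8/64 + 16/64 + 4/64 + 1/64 = 61/64 = 0.953125.
Kraft's inequality requires Σ ≤ 1; here Σ = 0.953125 ≤ 1, so such a prefix code exists.

0.953125; yes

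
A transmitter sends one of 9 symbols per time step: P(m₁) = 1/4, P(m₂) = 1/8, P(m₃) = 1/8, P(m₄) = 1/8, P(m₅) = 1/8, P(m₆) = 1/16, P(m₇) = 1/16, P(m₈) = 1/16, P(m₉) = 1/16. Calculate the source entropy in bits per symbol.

Each probability is a power of 1/2, so log₂(1/p) is an integer.
H = Σ p·log₂(1/p) = 1/4·2 + 1/8·3 + 1/8·3 + 1/8·3 + 1/8·3 + 1/16·4 + 1/16·4 + 1/16·4 + 1/16·4 = 3 bits.

3 bits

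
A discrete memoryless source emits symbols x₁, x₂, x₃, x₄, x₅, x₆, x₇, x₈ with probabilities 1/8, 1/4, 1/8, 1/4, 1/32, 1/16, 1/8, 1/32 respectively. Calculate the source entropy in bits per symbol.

2.6875 bits

Each probability is a power of 1/2, so log₂(1/p) is an integer.
H = Σ p·log₂(1/p) = 1/8·3 + 1/4·2 + 1/8·3 + 1/4·2 + 1/32·5 + 1/16·4 + 1/8·3 + 1/32·5 = 2.6875 bits.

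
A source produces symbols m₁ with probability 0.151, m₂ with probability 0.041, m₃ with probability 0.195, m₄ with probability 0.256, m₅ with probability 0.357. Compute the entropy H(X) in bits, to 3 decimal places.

2.094 bits

H = −Σ pᵢ log₂ pᵢ.
−0.151·log₂(0.151) = 0.4118
−0.041·log₂(0.041) = 0.1889
−0.195·log₂(0.195) = 0.4599
−0.256·log₂(0.256) = 0.5032
−0.357·log₂(0.357) = 0.5305
Sum ≈ 2.0944 → 2.094 bits.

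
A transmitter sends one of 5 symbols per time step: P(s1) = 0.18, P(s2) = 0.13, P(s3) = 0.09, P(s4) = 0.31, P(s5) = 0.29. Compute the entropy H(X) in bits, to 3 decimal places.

2.182 bits

H = −Σ pᵢ log₂ pᵢ.
−0.18·log₂(0.18) = 0.4453
−0.13·log₂(0.13) = 0.3826
−0.09·log₂(0.09) = 0.3127
−0.31·log₂(0.31) = 0.5238
−0.29·log₂(0.29) = 0.5179
Sum ≈ 2.1823 → 2.182 bits.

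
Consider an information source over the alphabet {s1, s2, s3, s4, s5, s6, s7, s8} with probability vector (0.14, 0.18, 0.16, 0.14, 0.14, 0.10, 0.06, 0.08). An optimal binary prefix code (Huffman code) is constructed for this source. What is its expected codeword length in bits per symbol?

Repeatedly combine the two least-probable nodes; the expected code length is the sum of the merged weights.
merge 3/50 + 2/25 → 7/50
merge 1/10 + 7/50 → 6/25
merge 7/50 + 7/50 → 7/25
merge 7/50 + 4/25 → 3/10
merge 9/50 + 6/25 → 21/50
merge 7/25 + 3/10 → 29/50
merge 21/50 + 29/50 → 1
L = 7/50 + 6/25 + 7/25 + 3/10 + 21/50 + 29/50 + 1 = 74/25 = 2.96 bits/symbol.

2.96 bits/symbol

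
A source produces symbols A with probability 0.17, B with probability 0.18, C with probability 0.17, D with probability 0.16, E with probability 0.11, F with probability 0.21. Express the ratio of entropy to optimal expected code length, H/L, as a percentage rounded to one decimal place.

Entropy H = −Σ p log₂ p ≈ 2.5606 bits.
Huffman merges: 11/100+4/25→27/100; 17/100+17/100→17/50; 9/50+21/100→39/100; 27/100+17/50→61/100; 39/100+61/100→1. L = 261/100 ≈ 2.6100.
Efficiency = H/L = 2.5606/2.6100 = 98.1%.

98.1%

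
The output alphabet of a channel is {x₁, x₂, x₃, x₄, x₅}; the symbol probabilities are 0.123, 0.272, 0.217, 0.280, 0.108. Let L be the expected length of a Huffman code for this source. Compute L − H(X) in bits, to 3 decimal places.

Entropy H = −Σ p log₂ p ≈ 2.2221 bits.
Huffman merges: 27/250+123/1000→231/1000; 217/1000+231/1000→56/125; 34/125+7/25→69/125; 56/125+69/125→1. L = 2231/1000 ≈ 2.2310.
L − H = 2.2310 − 2.2221 = 0.009 bits.

0.009 bits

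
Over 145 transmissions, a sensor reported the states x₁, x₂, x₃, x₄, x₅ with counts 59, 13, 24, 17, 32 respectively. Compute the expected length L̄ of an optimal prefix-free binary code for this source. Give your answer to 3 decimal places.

Probabilities are the counts divided by 145.
Repeatedly combine the two least-probable nodes; the expected code length is the sum of the merged weights.
merge 13/145 + 17/145 → 6/29
merge 24/145 + 6/29 → 54/145
merge 32/145 + 54/145 → 86/145
merge 59/145 + 86/145 → 1
L = 6/29 + 54/145 + 86/145 + 1 = 63/29 ≈ 2.172 bits/symbol.

2.172 bits/symbol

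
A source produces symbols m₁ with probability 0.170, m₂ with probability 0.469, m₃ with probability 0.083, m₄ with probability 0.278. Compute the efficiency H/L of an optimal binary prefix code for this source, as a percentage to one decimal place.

98.6%

Entropy H = −Σ p log₂ p ≈ 1.7583 bits.
Huffman merges: 83/1000+17/100→253/1000; 253/1000+139/500→531/1000; 469/1000+531/1000→1. L = 223/125 ≈ 1.7840.
Efficiency = H/L = 1.7583/1.7840 = 98.6%.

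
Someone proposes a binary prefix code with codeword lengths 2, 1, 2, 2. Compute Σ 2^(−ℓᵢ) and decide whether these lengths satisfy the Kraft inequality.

1.25; no

With common denominator 2^2 = 4: Σ 2^(−ℓᵢ) = 1/4 + 2/4 + 1/4 + 1/4 = 5/4 = 1.25.
Kraft's inequality requires Σ ≤ 1; here Σ = 1.25 > 1, so no such prefix code exists.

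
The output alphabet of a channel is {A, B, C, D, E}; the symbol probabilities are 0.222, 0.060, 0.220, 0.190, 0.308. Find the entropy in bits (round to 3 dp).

H = −Σ pᵢ log₂ pᵢ.
−0.222·log₂(0.222) = 0.4820
−0.060·log₂(0.060) = 0.2435
−0.220·log₂(0.220) = 0.4806
−0.190·log₂(0.190) = 0.4552
−0.308·log₂(0.308) = 0.5233
Sum ≈ 2.1847 → 2.185 bits.

2.185 bits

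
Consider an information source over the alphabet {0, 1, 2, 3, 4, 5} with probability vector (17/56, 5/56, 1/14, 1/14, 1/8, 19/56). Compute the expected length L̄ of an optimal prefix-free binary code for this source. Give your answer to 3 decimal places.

2.357 bits/symbol

Repeatedly combine the two least-probable nodes; the expected code length is the sum of the merged weights.
merge 1/14 + 1/14 → 1/7
merge 5/56 + 1/8 → 3/14
merge 1/7 + 3/14 → 5/14
merge 17/56 + 19/56 → 9/14
merge 5/14 + 9/14 → 1
L = 1/7 + 3/14 + 5/14 + 9/14 + 1 = 33/14 ≈ 2.357 bits/symbol.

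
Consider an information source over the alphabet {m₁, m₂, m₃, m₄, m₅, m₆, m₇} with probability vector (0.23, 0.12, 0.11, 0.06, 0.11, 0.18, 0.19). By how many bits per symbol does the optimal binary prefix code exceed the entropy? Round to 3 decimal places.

0.051 bits

Entropy H = −Σ p log₂ p ≈ 2.6994 bits.
Huffman merges: 3/50+11/100→17/100; 11/100+3/25→23/100; 17/100+9/50→7/20; 19/100+23/100→21/50; 23/100+7/20→29/50; 21/50+29/50→1. L = 11/4 ≈ 2.7500.
L − H = 2.7500 − 2.6994 = 0.051 bits.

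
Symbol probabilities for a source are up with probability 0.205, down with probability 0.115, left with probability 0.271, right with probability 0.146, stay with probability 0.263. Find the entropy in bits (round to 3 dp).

H = −Σ pᵢ log₂ pᵢ.
−0.205·log₂(0.205) = 0.4687
−0.115·log₂(0.115) = 0.3588
−0.271·log₂(0.271) = 0.5105
−0.146·log₂(0.146) = 0.4053
−0.263·log₂(0.263) = 0.5068
Sum ≈ 2.2500 → 2.250 bits.

2.250 bits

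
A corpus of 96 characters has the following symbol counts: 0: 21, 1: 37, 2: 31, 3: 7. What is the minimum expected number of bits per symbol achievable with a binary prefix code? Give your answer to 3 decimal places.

Probabilities are the counts divided by 96.
Repeatedly combine the two least-probable nodes; the expected code length is the sum of the merged weights.
merge 7/96 + 7/32 → 7/24
merge 7/24 + 31/96 → 59/96
merge 37/96 + 59/96 → 1
L = 7/24 + 59/96 + 1 = 61/32 ≈ 1.906 bits/symbol.

1.906 bits/symbol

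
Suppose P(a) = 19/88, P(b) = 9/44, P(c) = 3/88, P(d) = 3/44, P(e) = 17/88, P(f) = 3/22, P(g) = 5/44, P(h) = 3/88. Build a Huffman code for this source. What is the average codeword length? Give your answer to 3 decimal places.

2.784 bits/symbol

Repeatedly combine the two least-probable nodes; the expected code length is the sum of the merged weights.
merge 3/88 + 3/88 → 3/44
merge 3/44 + 3/44 → 3/22
merge 5/44 + 3/22 → 1/4
merge 3/22 + 17/88 → 29/88
merge 9/44 + 19/88 → 37/88
merge 1/4 + 29/88 → 51/88
merge 37/88 + 51/88 → 1
L = 3/44 + 3/22 + 1/4 + 29/88 + 37/88 + 51/88 + 1 = 245/88 ≈ 2.784 bits/symbol.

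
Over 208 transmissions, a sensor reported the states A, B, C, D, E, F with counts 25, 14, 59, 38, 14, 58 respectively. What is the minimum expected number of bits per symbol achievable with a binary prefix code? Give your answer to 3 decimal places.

2.389 bits/symbol

Probabilities are the counts divided by 208.
Repeatedly combine the two least-probable nodes; the expected code length is the sum of the merged weights.
merge 7/104 + 7/104 → 7/52
merge 25/208 + 7/52 → 53/208
merge 19/104 + 53/208 → 7/16
merge 29/104 + 59/208 → 9/16
merge 7/16 + 9/16 → 1
L = 7/52 + 53/208 + 7/16 + 9/16 + 1 = 497/208 ≈ 2.389 bits/symbol.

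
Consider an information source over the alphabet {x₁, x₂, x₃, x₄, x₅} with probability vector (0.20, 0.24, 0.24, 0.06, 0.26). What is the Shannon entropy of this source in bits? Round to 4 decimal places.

H = −Σ pᵢ log₂ pᵢ.
−0.20·log₂(0.20) = 0.4644
−0.24·log₂(0.24) = 0.4941
−0.24·log₂(0.24) = 0.4941
−0.06·log₂(0.06) = 0.2435
−0.26·log₂(0.26) = 0.5053
Sum ≈ 2.2015 → 2.2015 bits.

2.2015 bits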